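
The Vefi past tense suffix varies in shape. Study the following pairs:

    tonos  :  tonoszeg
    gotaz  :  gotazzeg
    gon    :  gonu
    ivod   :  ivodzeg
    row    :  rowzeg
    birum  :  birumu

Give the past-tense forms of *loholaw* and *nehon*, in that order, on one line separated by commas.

loholawzeg, nehonu

The alternation tracks the final consonant of the stem — -u when the stem ends in a nasal (*gon*, *birum*); -zeg when the stem ends in a non-nasal consonant (*tonos*, *gotaz*, *ivod*, *row*).
Since the final consonant of *loholaw* is /w/ (non-nasal), it takes -zeg, giving *loholawzeg*.
The final consonant of *nehon* is /n/, which is a nasal, so the suffix is -u, giving *nehonu*.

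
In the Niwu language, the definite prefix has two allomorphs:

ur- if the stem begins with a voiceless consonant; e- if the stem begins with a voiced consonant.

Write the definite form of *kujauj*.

urkujauj

*kujauj*: first consonant = /k/, voiceless → ur- → *urkujauj*.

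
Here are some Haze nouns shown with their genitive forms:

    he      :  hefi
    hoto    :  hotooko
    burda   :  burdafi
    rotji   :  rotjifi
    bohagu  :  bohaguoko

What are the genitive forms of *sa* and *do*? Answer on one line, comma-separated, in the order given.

safi, dooko

Looking at the last vowel of each stem: -oko when the last vowel of the stem is a rounded vowel (*hoto*, *bohagu*); -fi when the last vowel of the stem is an unrounded vowel (*he*, *burda*, *rotji*).
Since the last vowel of *sa* is /a/ (an unrounded vowel), it takes -fi, giving *safi*.
The last vowel of *do* is /o/, which is a rounded vowel, so the suffix is -oko, giving *dooko*.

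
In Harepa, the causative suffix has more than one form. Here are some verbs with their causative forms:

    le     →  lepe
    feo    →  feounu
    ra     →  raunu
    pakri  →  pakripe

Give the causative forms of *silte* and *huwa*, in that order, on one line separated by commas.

The pattern is front/back vowel harmony: -pe when the last vowel of the stem is a front vowel (*le*, *pakri*); -unu when the last vowel of the stem is a back vowel (*feo*, *ra*).
*silte*: last vowel = /e/, a front vowel → -pe → *siltepe*.
*huwa* — last vowel /a/ (a back vowel) → -unu → *huwaunu*.

siltepe, huwaunu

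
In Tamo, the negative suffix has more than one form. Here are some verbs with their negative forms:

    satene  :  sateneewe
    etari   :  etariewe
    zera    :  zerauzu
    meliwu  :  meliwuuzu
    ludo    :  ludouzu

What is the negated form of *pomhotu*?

Looking at the last vowel of each stem: -ewe when the last vowel of the stem is a front vowel (*satene*, *etari*); -uzu when the last vowel of the stem is a back vowel (*zera*, *meliwu*, *ludo*).
*pomhotu*: last vowel = /u/, a back vowel → -uzu → *pomhotuuzu*.

pomhotuuzu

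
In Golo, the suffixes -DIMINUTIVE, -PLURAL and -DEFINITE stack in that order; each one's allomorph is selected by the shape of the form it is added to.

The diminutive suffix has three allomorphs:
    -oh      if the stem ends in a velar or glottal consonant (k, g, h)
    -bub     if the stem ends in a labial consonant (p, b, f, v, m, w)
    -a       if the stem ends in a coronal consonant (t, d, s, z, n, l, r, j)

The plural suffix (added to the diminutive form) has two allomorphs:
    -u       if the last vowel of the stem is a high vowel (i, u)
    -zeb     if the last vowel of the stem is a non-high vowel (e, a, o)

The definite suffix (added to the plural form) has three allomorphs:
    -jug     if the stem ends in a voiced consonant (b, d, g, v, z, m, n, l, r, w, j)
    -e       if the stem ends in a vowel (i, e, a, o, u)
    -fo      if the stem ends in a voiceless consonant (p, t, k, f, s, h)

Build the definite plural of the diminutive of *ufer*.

uferazebjug

*ufer*: final consonant = /r/, coronal → -a → *ufera*.
The diminutive form *ufera* — last vowel /a/ (a non-high vowel) → -zeb → *uferazeb*.
The plural form *uferazeb*: final sound = /b/, a voiced consonant → -jug → *uferazebjug*.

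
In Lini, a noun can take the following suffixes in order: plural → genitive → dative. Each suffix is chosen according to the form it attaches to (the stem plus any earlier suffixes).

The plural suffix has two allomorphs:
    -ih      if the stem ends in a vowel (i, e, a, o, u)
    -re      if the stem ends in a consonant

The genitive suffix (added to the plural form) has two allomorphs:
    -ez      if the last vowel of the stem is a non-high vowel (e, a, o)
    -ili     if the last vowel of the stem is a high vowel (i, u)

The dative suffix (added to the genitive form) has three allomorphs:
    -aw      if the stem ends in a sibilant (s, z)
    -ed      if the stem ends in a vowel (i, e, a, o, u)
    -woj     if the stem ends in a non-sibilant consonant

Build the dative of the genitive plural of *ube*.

The final sound of *ube* is /e/, which is a vowel, so the plural suffix is -ih, giving *ubeih*.
The plural form *ubeih*: last vowel = /i/, a high vowel → -ili → *ubeihili*.
Since the final sound of the genitive form *ubeihili* is /i/ (a vowel), it takes -ed, giving *ubeihilied*.

ubeihilied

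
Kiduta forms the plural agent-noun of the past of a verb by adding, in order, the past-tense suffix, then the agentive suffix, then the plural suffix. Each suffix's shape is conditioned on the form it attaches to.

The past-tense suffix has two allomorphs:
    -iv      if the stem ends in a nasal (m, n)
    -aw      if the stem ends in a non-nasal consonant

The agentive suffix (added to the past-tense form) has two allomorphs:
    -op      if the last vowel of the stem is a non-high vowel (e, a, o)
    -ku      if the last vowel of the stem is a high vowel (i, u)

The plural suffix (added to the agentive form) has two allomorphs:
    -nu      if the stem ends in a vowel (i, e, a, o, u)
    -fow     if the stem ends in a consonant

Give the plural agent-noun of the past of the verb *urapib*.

urapibawopfow

The final consonant of *urapib* is /b/, which is non-nasal, so the past-tense suffix is -aw, giving *urapibaw*.
Since the last vowel of the past-tense form *urapibaw* is /a/ (a non-high vowel), it takes -op, giving *urapibawop*.
The agentive form *urapibawop*: final sound = /p/, a consonant → -fow → *urapibawopfow*.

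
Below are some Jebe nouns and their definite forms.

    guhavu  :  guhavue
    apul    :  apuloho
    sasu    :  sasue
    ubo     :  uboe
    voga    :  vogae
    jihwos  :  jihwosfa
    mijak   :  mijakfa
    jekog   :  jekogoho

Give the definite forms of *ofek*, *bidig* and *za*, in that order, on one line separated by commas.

ofekfa, bidigoho, zae

The pattern is voicing of the final sound: -fa when the stem ends in a voiceless consonant (*jihwos*, *mijak*); -oho when the stem ends in a voiced consonant (*apul*, *jekog*); -e when the stem ends in a vowel (*guhavu*, *sasu*, *ubo*, *voga*).
*ofek*: final sound = /k/, a voiceless consonant → -fa → *ofekfa*.
The final sound of *bidig* is /g/, which is a voiced consonant, so the suffix is -oho, giving *bidigoho*.
*za*: final sound = /a/, a vowel → -e → *zae*.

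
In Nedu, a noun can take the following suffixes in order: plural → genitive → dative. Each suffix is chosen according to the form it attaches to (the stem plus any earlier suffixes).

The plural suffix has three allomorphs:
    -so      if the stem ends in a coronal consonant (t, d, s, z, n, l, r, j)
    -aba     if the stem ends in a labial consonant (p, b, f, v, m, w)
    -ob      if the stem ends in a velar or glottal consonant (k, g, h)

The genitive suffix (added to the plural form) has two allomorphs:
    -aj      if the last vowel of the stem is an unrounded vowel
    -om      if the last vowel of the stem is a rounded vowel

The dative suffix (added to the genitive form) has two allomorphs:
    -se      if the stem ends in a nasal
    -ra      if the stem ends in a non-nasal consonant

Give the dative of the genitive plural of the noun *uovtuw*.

uovtuwabaajra

Since the final consonant of *uovtuw* is /w/ (labial), it takes -aba, giving *uovtuwaba*.
The last vowel of the plural form *uovtuwaba* is /a/, which is an unrounded vowel, so the genitive suffix is -aj, giving *uovtuwabaaj*.
Since the final consonant of the genitive form *uovtuwabaaj* is /j/ (non-nasal), it takes -ra, giving *uovtuwabaajra*.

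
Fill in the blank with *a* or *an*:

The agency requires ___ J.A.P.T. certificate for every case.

a

The indefinite article is chosen by the initial *sound* of the following word, not its spelling.
The initialism *J.A.P.T.* is read letter by letter; the first letter, J, is pronounced /dʒeɪ/, which begins with a consonant sound.
So the article is *a*: The agency requires a J.A.P.T. certificate for every case.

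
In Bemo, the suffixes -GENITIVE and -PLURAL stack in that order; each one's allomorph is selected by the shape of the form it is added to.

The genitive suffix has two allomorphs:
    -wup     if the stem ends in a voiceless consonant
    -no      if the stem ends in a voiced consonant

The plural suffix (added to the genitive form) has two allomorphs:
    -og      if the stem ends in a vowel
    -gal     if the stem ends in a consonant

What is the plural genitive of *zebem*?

zebemnoog

*zebem* — final consonant /m/ (voiced) → -no → *zebemno*.
The final sound of the genitive form *zebemno* is /o/, which is a vowel, so the plural suffix is -og, giving *zebemnoog*.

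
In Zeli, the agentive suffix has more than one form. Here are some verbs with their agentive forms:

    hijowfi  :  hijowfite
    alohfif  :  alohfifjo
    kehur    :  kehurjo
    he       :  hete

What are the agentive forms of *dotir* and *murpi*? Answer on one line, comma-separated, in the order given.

dotirjo, murpite

The pattern is consonant vs. vowel: -jo when the stem ends in a consonant (*alohfif*, *kehur*); -te when the stem ends in a vowel (*hijowfi*, *he*).
The final sound of *dotir* is /r/, which is a consonant, so the suffix is -jo, giving *dotirjo*.
Since the final sound of *murpi* is /i/ (a vowel), it takes -te, giving *murpite*.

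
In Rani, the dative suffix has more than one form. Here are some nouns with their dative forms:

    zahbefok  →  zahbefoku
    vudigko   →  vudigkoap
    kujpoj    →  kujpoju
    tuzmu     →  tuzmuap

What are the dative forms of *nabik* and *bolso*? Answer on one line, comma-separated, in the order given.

Looking at the final sound of each stem: -u when the stem ends in a consonant (*zahbefok*, *kujpoj*); -ap when the stem ends in a vowel (*vudigko*, *tuzmu*).
The final sound of *nabik* is /k/, which is a consonant, so the suffix is -u, giving *nabiku*.
Since the final sound of *bolso* is /o/ (a vowel), it takes -ap, giving *bolsoap*.

nabiku, bolsoap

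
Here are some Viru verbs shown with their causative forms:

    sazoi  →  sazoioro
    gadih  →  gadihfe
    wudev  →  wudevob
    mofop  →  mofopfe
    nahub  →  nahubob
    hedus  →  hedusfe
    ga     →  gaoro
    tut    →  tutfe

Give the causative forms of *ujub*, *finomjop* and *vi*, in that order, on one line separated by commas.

ujubob, finomjopfe, vioro

The pattern is voicing of the final sound: -fe when the stem ends in a voiceless consonant (*gadih*, *mofop*, *hedus*, *tut*); -ob when the stem ends in a voiced consonant (*wudev*, *nahub*); -oro when the stem ends in a vowel (*sazoi*, *ga*).
The final sound of *ujub* is /b/, which is a voiced consonant, so the suffix is -ob, giving *ujubob*.
Since the final sound of *finomjop* is /p/ (a voiceless consonant), it takes -fe, giving *finomjopfe*.
*vi* — final sound /i/ (a vowel) → -oro → *vioro*.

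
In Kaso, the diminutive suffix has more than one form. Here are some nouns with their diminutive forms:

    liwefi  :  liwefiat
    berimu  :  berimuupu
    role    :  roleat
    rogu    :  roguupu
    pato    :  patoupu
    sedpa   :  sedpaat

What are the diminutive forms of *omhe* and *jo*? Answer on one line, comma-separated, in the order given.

omheat, joupu

The alternation tracks the last vowel of the stem — -upu when the last vowel of the stem is a rounded vowel (*berimu*, *rogu*, *pato*); -at when the last vowel of the stem is an unrounded vowel (*liwefi*, *role*, *sedpa*).
*omhe*: last vowel = /e/, an unrounded vowel → -at → *omheat*.
Since the last vowel of *jo* is /o/ (a rounded vowel), it takes -upu, giving *joupu*.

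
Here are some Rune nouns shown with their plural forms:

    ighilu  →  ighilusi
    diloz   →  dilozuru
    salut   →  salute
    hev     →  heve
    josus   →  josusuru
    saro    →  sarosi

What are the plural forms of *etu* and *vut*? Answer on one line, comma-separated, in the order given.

etusi, vute

The suffix is conditioned by the final sound: -uru when the stem ends in a sibilant (*diloz*, *josus*); -e when the stem ends in a non-sibilant consonant (*salut*, *hev*); -si when the stem ends in a vowel (*ighilu*, *saro*).
*etu*: final sound = /u/, a vowel → -si → *etusi*.
Since the final sound of *vut* is /t/ (a non-sibilant consonant), it takes -e, giving *vute*.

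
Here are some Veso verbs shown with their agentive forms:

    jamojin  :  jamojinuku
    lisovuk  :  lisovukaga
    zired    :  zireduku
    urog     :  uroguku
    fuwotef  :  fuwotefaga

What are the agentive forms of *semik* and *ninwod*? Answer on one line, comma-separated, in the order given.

Looking at the final consonant of each stem: -aga when the stem ends in a voiceless consonant (*lisovuk*, *fuwotef*); -uku when the stem ends in a voiced consonant (*jamojin*, *zired*, *urog*).
Since the final consonant of *semik* is /k/ (voiceless), it takes -aga, giving *semikaga*.
Since the final consonant of *ninwod* is /d/ (voiced), it takes -uku, giving *ninwoduku*.

semikaga, ninwoduku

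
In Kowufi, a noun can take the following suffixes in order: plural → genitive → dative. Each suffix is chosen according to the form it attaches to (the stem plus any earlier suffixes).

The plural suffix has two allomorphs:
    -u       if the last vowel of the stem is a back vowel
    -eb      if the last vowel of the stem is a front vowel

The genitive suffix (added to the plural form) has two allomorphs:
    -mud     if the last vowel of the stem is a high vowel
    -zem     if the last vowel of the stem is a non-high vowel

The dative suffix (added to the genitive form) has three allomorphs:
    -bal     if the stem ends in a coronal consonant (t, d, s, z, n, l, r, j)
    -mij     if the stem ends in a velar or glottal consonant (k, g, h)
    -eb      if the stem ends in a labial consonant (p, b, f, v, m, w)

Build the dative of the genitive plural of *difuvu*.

Since the last vowel of *difuvu* is /u/ (a back vowel), it takes -u, giving *difuvuu*.
Since the last vowel of the plural form *difuvuu* is /u/ (a high vowel), it takes -mud, giving *difuvuumud*.
The genitive form *difuvuumud*: final consonant = /d/, coronal → -bal → *difuvuumudbal*.

difuvuumudbal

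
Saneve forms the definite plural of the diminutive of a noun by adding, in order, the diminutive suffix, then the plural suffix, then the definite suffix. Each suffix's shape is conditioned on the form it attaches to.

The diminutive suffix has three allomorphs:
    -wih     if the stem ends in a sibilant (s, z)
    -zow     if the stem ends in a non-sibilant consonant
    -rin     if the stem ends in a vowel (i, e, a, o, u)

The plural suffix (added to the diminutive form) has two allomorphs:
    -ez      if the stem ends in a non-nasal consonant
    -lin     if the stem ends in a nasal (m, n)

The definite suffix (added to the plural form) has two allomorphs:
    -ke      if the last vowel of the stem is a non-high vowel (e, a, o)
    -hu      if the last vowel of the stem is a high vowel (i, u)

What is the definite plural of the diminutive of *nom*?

nomzowezke

The final sound of *nom* is /m/, which is a non-sibilant consonant, so the diminutive suffix is -zow, giving *nomzow*.
The final consonant of the diminutive form *nomzow* is /w/, which is non-nasal, so the plural suffix is -ez, giving *nomzowez*.
The plural form *nomzowez*: last vowel = /e/, a non-high vowel → -ke → *nomzowezke*.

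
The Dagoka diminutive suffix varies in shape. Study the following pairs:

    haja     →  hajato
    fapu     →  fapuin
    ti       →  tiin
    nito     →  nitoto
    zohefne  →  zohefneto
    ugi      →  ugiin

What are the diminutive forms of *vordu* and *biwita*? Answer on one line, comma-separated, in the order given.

vorduin, biwitato

Looking at the last vowel of each stem: -in when the last vowel of the stem is a high vowel (*fapu*, *ti*, *ugi*); -to when the last vowel of the stem is a non-high vowel (*haja*, *nito*, *zohefne*).
*vordu*: last vowel = /u/, a high vowel → -in → *vorduin*.
*biwita* — last vowel /a/ (a non-high vowel) → -to → *biwitato*.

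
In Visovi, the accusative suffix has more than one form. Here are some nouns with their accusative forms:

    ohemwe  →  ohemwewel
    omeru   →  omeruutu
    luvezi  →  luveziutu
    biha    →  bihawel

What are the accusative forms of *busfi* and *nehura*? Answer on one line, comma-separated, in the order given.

busfiutu, nehurawel

Looking at the last vowel of each stem: -utu when the last vowel of the stem is a high vowel (*omeru*, *luvezi*); -wel when the last vowel of the stem is a non-high vowel (*ohemwe*, *biha*).
*busfi* — last vowel /i/ (a high vowel) → -utu → *busfiutu*.
*nehura* — last vowel /a/ (a non-high vowel) → -wel → *nehurawel*.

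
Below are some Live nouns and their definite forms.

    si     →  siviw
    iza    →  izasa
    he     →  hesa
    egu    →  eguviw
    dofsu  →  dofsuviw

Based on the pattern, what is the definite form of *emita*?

Looking at the last vowel of each stem: -viw when the last vowel of the stem is a high vowel (*si*, *egu*, *dofsu*); -sa when the last vowel of the stem is a non-high vowel (*iza*, *he*).
*emita* — last vowel /a/ (a non-high vowel) → -sa → *emitasa*.

emitasa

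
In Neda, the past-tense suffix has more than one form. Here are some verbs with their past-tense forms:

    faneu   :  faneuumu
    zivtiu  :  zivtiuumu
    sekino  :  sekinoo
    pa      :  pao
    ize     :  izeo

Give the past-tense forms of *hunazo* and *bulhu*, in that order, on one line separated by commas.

The alternation tracks the last vowel of the stem — -umu when the last vowel of the stem is a high vowel (*faneu*, *zivtiu*); -o when the last vowel of the stem is a non-high vowel (*sekino*, *pa*, *ize*).
*hunazo*: last vowel = /o/, a non-high vowel → -o → *hunazoo*.
The last vowel of *bulhu* is /u/, which is a high vowel, so the suffix is -umu, giving *bulhuumu*.

hunazoo, bulhuumu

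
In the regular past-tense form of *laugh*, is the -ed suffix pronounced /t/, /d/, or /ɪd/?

The stem *laugh* ends in a voiceless consonant other than /t/.
The -ed suffix is realized as /ɪd/ after /t, d/; as /t/ after other voiceless consonants; and as /d/ after other voiced sounds.
So -ed on *laugh* is pronounced /t/.

/t/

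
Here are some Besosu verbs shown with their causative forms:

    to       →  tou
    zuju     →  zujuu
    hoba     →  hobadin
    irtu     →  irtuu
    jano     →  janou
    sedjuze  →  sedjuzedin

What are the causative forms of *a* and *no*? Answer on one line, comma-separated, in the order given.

adin, nou

The pattern is rounding harmony: -u when the last vowel of the stem is a rounded vowel (*to*, *zuju*, *irtu*, *jano*); -din when the last vowel of the stem is an unrounded vowel (*hoba*, *sedjuze*).
*a*: last vowel = /a/, an unrounded vowel → -din → *adin*.
*no* — last vowel /o/ (a rounded vowel) → -u → *nou*.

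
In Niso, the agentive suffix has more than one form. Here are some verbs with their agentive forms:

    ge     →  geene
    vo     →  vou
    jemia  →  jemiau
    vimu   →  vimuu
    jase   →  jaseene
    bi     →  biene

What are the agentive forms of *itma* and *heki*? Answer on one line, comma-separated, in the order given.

The suffix is conditioned by the last vowel: -ene when the last vowel of the stem is a front vowel (*ge*, *jase*, *bi*); -u when the last vowel of the stem is a back vowel (*vo*, *jemia*, *vimu*).
The last vowel of *itma* is /a/, which is a back vowel, so the suffix is -u, giving *itmau*.
*heki*: last vowel = /i/, a front vowel → -ene → *hekiene*.

itmau, hekiene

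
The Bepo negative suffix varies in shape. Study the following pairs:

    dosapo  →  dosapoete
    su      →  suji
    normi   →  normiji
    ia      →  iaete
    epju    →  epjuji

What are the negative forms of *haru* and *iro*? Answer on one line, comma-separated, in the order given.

Looking at the last vowel of each stem: -ji when the last vowel of the stem is a high vowel (*su*, *normi*, *epju*); -ete when the last vowel of the stem is a non-high vowel (*dosapo*, *ia*).
Since the last vowel of *haru* is /u/ (a high vowel), it takes -ji, giving *haruji*.
The last vowel of *iro* is /o/, which is a non-high vowel, so the suffix is -ete, giving *iroete*.

haruji, iroete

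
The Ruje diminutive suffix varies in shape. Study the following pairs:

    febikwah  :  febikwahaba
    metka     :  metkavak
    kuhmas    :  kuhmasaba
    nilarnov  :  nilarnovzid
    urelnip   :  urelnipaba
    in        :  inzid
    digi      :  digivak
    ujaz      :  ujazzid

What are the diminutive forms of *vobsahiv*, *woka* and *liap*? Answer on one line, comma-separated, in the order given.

vobsahivzid, wokavak, liapaba

The pattern is voicing of the final sound: -aba when the stem ends in a voiceless consonant (*febikwah*, *kuhmas*, *urelnip*); -zid when the stem ends in a voiced consonant (*nilarnov*, *in*, *ujaz*); -vak when the stem ends in a vowel (*metka*, *digi*).
*vobsahiv*: final sound = /v/, a voiced consonant → -zid → *vobsahivzid*.
The final sound of *woka* is /a/, which is a vowel, so the suffix is -vak, giving *wokavak*.
The final sound of *liap* is /p/, which is a voiceless consonant, so the suffix is -aba, giving *liapaba*.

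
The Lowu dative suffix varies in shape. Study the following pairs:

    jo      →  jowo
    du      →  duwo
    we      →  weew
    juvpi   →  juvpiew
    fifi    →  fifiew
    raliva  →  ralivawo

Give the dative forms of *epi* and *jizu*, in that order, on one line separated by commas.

epiew, jizuwo

The pattern is front/back vowel harmony: -ew when the last vowel of the stem is a front vowel (*we*, *juvpi*, *fifi*); -wo when the last vowel of the stem is a back vowel (*jo*, *du*, *raliva*).
*epi*: last vowel = /i/, a front vowel → -ew → *epiew*.
*jizu* — last vowel /u/ (a back vowel) → -wo → *jizuwo*.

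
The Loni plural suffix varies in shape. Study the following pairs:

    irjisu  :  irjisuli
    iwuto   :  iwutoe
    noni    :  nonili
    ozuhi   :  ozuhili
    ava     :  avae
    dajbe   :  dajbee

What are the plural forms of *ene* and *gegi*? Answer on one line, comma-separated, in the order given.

enee, gegili

The alternation tracks the last vowel of the stem — -li when the last vowel of the stem is a high vowel (*irjisu*, *noni*, *ozuhi*); -e when the last vowel of the stem is a non-high vowel (*iwuto*, *ava*, *dajbe*).
The last vowel of *ene* is /e/, which is a non-high vowel, so the suffix is -e, giving *enee*.
*gegi* — last vowel /i/ (a high vowel) → -li → *gegili*.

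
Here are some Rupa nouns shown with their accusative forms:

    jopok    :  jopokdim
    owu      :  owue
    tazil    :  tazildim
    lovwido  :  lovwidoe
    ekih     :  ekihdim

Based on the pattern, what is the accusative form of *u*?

The suffix is conditioned by the final sound: -dim when the stem ends in a consonant (*jopok*, *tazil*, *ekih*); -e when the stem ends in a vowel (*owu*, *lovwido*).
*u* — final sound /u/ (a vowel) → -e → *ue*.

ue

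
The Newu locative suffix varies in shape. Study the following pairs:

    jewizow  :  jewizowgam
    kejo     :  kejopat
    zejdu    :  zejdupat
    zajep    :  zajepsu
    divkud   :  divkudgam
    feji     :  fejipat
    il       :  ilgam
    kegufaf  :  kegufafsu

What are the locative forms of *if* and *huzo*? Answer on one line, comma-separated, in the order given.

The pattern is voicing of the final sound: -su when the stem ends in a voiceless consonant (*zajep*, *kegufaf*); -gam when the stem ends in a voiced consonant (*jewizow*, *divkud*, *il*); -pat when the stem ends in a vowel (*kejo*, *zejdu*, *feji*).
*if*: final sound = /f/, a voiceless consonant → -su → *ifsu*.
Since the final sound of *huzo* is /o/ (a vowel), it takes -pat, giving *huzopat*.

ifsu, huzopat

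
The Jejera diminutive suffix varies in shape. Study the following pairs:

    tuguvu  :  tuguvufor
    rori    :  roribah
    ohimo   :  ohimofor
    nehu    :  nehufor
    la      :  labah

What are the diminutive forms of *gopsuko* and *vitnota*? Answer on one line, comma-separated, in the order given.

gopsukofor, vitnotabah

The alternation tracks the last vowel of the stem — -for when the last vowel of the stem is a rounded vowel (*tuguvu*, *ohimo*, *nehu*); -bah when the last vowel of the stem is an unrounded vowel (*rori*, *la*).
*gopsuko*: last vowel = /o/, a rounded vowel → -for → *gopsukofor*.
*vitnota*: last vowel = /a/, an unrounded vowel → -bah → *vitnotabah*.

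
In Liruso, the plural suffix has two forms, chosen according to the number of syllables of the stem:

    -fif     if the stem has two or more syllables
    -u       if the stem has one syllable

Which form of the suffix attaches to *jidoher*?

*jidoher* has 3 syllables, so the suffix is -fif.

-fif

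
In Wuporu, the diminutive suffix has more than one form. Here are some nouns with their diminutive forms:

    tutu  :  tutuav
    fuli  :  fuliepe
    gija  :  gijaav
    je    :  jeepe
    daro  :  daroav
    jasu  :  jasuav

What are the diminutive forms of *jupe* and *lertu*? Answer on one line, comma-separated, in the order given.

jupeepe, lertuav

The suffix is conditioned by the last vowel: -epe when the last vowel of the stem is a front vowel (*fuli*, *je*); -av when the last vowel of the stem is a back vowel (*tutu*, *gija*, *daro*, *jasu*).
*jupe*: last vowel = /e/, a front vowel → -epe → *jupeepe*.
*lertu* — last vowel /u/ (a back vowel) → -av → *lertuav*.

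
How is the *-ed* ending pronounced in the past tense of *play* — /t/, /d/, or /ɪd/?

The stem *play* ends in a voiced sound other than /d/.
The -ed suffix is realized as /ɪd/ after /t, d/; as /t/ after other voiceless consonants; and as /d/ after other voiced sounds.
So -ed on *play* is pronounced /d/.

/d/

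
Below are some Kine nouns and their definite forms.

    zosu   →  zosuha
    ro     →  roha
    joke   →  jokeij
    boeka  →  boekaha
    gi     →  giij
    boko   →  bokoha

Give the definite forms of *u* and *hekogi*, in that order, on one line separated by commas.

Looking at the last vowel of each stem: -ij when the last vowel of the stem is a front vowel (*joke*, *gi*); -ha when the last vowel of the stem is a back vowel (*zosu*, *ro*, *boeka*, *boko*).
Since the last vowel of *u* is /u/ (a back vowel), it takes -ha, giving *uha*.
Since the last vowel of *hekogi* is /i/ (a front vowel), it takes -ij, giving *hekogiij*.

uha, hekogiij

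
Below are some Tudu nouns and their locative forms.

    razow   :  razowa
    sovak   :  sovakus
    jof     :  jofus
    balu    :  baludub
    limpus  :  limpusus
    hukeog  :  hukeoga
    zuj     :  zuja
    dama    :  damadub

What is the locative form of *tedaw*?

The alternation tracks the final sound of the stem — -us when the stem ends in a voiceless consonant (*sovak*, *jof*, *limpus*); -a when the stem ends in a voiced consonant (*razow*, *hukeog*, *zuj*); -dub when the stem ends in a vowel (*balu*, *dama*).
The final sound of *tedaw* is /w/, which is a voiced consonant, so the suffix is -a, giving *tedawa*.

tedawa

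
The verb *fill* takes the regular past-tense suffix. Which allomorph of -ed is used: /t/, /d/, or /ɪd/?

/d/

The stem *fill* ends in a voiced sound other than /d/.
The -ed suffix is realized as /ɪd/ after /t, d/; as /t/ after other voiceless consonants; and as /d/ after other voiced sounds.
So -ed on *fill* is pronounced /d/.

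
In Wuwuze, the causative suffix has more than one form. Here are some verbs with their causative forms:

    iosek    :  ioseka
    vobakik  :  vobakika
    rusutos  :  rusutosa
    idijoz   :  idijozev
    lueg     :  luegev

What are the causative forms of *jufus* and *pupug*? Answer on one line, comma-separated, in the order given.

The alternation tracks the final consonant of the stem — -a when the stem ends in a voiceless consonant (*iosek*, *vobakik*, *rusutos*); -ev when the stem ends in a voiced consonant (*idijoz*, *lueg*).
*jufus*: final consonant = /s/, voiceless → -a → *jufusa*.
*pupug* — final consonant /g/ (voiced) → -ev → *pupugev*.

jufusa, pupugev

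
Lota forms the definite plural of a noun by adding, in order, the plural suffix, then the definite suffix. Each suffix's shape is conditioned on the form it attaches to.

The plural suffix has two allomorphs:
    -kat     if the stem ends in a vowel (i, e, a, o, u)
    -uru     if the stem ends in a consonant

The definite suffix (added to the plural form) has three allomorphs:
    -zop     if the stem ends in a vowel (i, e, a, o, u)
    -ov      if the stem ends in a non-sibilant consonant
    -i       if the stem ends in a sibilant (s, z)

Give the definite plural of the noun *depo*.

*depo* — final sound /o/ (a vowel) → -kat → *depokat*.
The plural form *depokat*: final sound = /t/, a non-sibilant consonant → -ov → *depokatov*.

depokatov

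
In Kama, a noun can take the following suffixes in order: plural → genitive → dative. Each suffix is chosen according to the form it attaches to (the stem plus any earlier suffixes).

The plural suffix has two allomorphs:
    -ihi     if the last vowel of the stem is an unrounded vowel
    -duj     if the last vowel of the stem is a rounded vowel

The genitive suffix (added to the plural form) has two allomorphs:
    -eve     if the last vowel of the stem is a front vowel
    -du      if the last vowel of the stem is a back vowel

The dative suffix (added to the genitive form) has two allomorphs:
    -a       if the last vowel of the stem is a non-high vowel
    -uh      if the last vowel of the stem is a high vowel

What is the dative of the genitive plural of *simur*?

simurdujduuh

Since the last vowel of *simur* is /u/ (a rounded vowel), it takes -duj, giving *simurduj*.
The plural form *simurduj* — last vowel /u/ (a back vowel) → -du → *simurdujdu*.
Since the last vowel of the genitive form *simurdujdu* is /u/ (a high vowel), it takes -uh, giving *simurdujduuh*.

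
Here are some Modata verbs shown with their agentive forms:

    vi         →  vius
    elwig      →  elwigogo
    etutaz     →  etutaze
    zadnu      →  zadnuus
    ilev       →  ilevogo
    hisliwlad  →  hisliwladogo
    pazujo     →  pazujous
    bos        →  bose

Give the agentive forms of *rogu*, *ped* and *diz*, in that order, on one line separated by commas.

The suffix is conditioned by the final sound: -e when the stem ends in a sibilant (*etutaz*, *bos*); -ogo when the stem ends in a non-sibilant consonant (*elwig*, *ilev*, *hisliwlad*); -us when the stem ends in a vowel (*vi*, *zadnu*, *pazujo*).
The final sound of *rogu* is /u/, which is a vowel, so the suffix is -us, giving *roguus*.
*ped*: final sound = /d/, a non-sibilant consonant → -ogo → *pedogo*.
*diz*: final sound = /z/, a sibilant → -e → *dize*.

roguus, pedogo, dize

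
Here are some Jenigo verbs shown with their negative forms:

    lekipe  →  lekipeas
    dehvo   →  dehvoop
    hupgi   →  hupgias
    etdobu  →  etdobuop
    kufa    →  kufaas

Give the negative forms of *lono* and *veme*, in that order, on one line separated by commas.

The suffix is conditioned by the last vowel: -op when the last vowel of the stem is a rounded vowel (*dehvo*, *etdobu*); -as when the last vowel of the stem is an unrounded vowel (*lekipe*, *hupgi*, *kufa*).
*lono* — last vowel /o/ (a rounded vowel) → -op → *lonoop*.
*veme* — last vowel /e/ (an unrounded vowel) → -as → *vemeas*.

lonoop, vemeas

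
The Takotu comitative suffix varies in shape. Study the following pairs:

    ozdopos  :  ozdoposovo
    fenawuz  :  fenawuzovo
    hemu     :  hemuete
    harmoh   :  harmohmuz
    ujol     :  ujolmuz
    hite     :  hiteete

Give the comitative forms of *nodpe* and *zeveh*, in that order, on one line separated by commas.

nodpeete, zevehmuz

Looking at the final sound of each stem: -ovo when the stem ends in a sibilant (*ozdopos*, *fenawuz*); -muz when the stem ends in a non-sibilant consonant (*harmoh*, *ujol*); -ete when the stem ends in a vowel (*hemu*, *hite*).
Since the final sound of *nodpe* is /e/ (a vowel), it takes -ete, giving *nodpeete*.
*zeveh*: final sound = /h/, a non-sibilant consonant → -muz → *zevehmuz*.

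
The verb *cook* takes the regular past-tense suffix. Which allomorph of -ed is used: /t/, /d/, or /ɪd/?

/t/

The stem *cook* ends in a voiceless consonant other than /t/.
The -ed suffix is realized as /ɪd/ after /t, d/; as /t/ after other voiceless consonants; and as /d/ after other voiced sounds.
So -ed on *cook* is pronounced /t/.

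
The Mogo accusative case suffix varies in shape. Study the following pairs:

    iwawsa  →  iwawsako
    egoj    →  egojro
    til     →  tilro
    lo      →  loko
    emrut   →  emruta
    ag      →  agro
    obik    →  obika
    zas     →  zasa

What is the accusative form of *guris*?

The pattern is voicing of the final sound: -a when the stem ends in a voiceless consonant (*emrut*, *obik*, *zas*); -ro when the stem ends in a voiced consonant (*egoj*, *til*, *ag*); -ko when the stem ends in a vowel (*iwawsa*, *lo*).
*guris* — final sound /s/ (a voiceless consonant) → -a → *gurisa*.

gurisa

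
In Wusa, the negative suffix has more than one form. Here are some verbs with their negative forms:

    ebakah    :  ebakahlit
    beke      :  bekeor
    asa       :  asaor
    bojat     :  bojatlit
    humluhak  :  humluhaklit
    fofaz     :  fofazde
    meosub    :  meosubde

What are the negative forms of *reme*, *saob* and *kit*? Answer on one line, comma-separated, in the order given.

Looking at the final sound of each stem: -lit when the stem ends in a voiceless consonant (*ebakah*, *bojat*, *humluhak*); -de when the stem ends in a voiced consonant (*fofaz*, *meosub*); -or when the stem ends in a vowel (*beke*, *asa*).
Since the final sound of *reme* is /e/ (a vowel), it takes -or, giving *remeor*.
Since the final sound of *saob* is /b/ (a voiced consonant), it takes -de, giving *saobde*.
*kit*: final sound = /t/, a voiceless consonant → -lit → *kitlit*.

remeor, saobde, kitlit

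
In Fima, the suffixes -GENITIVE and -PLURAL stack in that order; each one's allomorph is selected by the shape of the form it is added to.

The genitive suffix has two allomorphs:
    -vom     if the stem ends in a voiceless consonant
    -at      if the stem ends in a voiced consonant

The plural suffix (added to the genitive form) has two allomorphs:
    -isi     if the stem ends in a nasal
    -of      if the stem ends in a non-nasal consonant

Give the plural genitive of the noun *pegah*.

pegahvomisi

Since the final consonant of *pegah* is /h/ (voiceless), it takes -vom, giving *pegahvom*.
Since the final consonant of the genitive form *pegahvom* is /m/ (a nasal), it takes -isi, giving *pegahvomisi*.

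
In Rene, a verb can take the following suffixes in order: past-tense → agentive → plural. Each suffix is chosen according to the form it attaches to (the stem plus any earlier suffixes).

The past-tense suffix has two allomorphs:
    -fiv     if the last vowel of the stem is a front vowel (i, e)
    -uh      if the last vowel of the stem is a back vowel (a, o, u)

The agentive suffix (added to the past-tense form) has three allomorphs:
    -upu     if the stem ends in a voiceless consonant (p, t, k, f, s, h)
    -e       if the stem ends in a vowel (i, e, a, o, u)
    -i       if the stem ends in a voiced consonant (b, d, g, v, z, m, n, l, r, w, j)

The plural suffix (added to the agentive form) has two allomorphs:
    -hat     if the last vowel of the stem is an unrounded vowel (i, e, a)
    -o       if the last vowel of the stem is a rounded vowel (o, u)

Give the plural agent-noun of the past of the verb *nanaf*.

*nanaf* — last vowel /a/ (a back vowel) → -uh → *nanafuh*.
Since the final sound of the past-tense form *nanafuh* is /h/ (a voiceless consonant), it takes -upu, giving *nanafuhupu*.
The agentive form *nanafuhupu* — last vowel /u/ (a rounded vowel) → -o → *nanafuhupuo*.

nanafuhupuo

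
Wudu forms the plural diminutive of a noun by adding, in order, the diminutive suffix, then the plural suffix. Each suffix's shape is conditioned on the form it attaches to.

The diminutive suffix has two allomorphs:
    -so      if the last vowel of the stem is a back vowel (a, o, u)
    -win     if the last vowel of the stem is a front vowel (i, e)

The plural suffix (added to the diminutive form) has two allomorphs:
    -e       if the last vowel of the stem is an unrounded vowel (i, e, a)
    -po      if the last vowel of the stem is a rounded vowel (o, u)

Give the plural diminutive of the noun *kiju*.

kijusopo

*kiju*: last vowel = /u/, a back vowel → -so → *kijuso*.
The diminutive form *kijuso*: last vowel = /o/, a rounded vowel → -po → *kijusopo*.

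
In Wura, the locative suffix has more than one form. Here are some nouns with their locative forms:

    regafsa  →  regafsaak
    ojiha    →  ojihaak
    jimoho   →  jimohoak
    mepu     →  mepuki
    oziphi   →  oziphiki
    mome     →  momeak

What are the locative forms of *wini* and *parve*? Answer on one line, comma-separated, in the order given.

The alternation tracks the last vowel of the stem — -ki when the last vowel of the stem is a high vowel (*mepu*, *oziphi*); -ak when the last vowel of the stem is a non-high vowel (*regafsa*, *ojiha*, *jimoho*, *mome*).
*wini* — last vowel /i/ (a high vowel) → -ki → *winiki*.
*parve* — last vowel /e/ (a non-high vowel) → -ak → *parveak*.

winiki, parveak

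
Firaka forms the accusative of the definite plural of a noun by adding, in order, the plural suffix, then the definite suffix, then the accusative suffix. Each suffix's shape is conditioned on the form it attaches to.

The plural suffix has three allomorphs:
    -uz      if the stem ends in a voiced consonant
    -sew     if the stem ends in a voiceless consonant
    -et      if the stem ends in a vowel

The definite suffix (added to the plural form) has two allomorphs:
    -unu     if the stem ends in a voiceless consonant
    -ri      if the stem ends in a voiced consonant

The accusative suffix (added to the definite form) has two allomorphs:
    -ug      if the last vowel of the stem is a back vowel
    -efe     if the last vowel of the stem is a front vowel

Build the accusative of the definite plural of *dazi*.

dazietunuug

Since the final sound of *dazi* is /i/ (a vowel), it takes -et, giving *daziet*.
The final consonant of the plural form *daziet* is /t/, which is voiceless, so the definite suffix is -unu, giving *dazietunu*.
Since the last vowel of the definite form *dazietunu* is /u/ (a back vowel), it takes -ug, giving *dazietunuug*.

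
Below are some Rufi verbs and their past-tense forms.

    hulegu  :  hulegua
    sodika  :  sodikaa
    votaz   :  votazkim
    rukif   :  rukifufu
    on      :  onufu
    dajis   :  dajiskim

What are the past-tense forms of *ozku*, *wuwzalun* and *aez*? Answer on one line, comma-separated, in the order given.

ozkua, wuwzalunufu, aezkim

The alternation tracks the final sound of the stem — -kim when the stem ends in a sibilant (*votaz*, *dajis*); -ufu when the stem ends in a non-sibilant consonant (*rukif*, *on*); -a when the stem ends in a vowel (*hulegu*, *sodika*).
The final sound of *ozku* is /u/, which is a vowel, so the suffix is -a, giving *ozkua*.
Since the final sound of *wuwzalun* is /n/ (a non-sibilant consonant), it takes -ufu, giving *wuwzalunufu*.
The final sound of *aez* is /z/, which is a sibilant, so the suffix is -kim, giving *aezkim*.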